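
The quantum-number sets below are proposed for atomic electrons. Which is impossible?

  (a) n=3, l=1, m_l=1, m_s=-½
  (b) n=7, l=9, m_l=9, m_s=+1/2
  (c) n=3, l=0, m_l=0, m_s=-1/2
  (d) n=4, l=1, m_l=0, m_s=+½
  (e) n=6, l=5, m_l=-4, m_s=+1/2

(b)

(b) has l = 9 ≥ n = 7, violating 0 ≤ l ≤ n−1.
The remaining sets (a), (c), (d), (e) satisfy all four rules.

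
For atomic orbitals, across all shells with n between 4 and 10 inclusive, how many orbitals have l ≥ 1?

Go shell by shell, enumerating (l, m_l) with l ≥ 1:
n=4 → 15; n=5 → 24; n=6 → 35; n=7 → 48; n=8 → 63; n=9 → 80; n=10 → 99.
Total orbitals: 15 + 24 + 35 + 48 + 63 + 80 + 99 = 364.

364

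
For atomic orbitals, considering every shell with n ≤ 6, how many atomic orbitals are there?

Total orbitals = 1² + 2² + 3² + 4² + 5² + 6² = 91.

91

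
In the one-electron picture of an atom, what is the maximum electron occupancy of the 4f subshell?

A subshell with l = 3 has 2l+1 = 7 orbitals, each holding 2 electrons (spin ±1/2), so 7 × 2 = 14.

14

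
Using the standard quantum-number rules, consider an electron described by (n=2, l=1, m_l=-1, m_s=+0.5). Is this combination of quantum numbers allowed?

Yes

n = 2 is a positive integer. l = 1 satisfies 0 ≤ l ≤ n−1 = 1. m_l = -1 lies in the range −l … +l (here −1 … 1). m_s = +1/2 is one of ±1/2.
All four constraints are satisfied.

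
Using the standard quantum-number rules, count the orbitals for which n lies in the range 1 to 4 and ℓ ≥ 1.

26

Work shell by shell — for each n, count the (ℓ, m_ℓ) pairs that satisfy ℓ ≥ 1:
n=2 → 3; n=3 → 8; n=4 → 15.
Total orbitals: 3 + 8 + 15 = 26.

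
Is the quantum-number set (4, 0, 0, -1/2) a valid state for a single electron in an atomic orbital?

Allowed

n = 4 is a positive integer. ℓ = 0 satisfies 0 ≤ ℓ ≤ n−1 = 3. m_ℓ = 0 lies in the range −ℓ … +ℓ (here 0). m_s = -1/2 is one of ±1/2.
All four constraints are satisfied.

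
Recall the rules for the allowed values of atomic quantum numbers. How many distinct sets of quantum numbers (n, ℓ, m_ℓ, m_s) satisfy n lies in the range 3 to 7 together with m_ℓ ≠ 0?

220

Count contributing orbitals for each principal shell:
n=3 → 6; n=4 → 12; n=5 → 20; n=6 → 30; n=7 → 42.
Orbitals: 6 + 12 + 20 + 30 + 42 = 110. Including both spin states (m_s = ±1/2) gives 2 × 110 = 220 states.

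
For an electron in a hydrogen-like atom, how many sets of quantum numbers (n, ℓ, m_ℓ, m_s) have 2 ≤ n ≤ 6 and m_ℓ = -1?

30

Go shell by shell, enumerating (ℓ, m_ℓ) with m_ℓ = -1:
n=2 → 1; n=3 → 2; n=4 → 3; n=5 → 4; n=6 → 5.
Orbitals: 1 + 2 + 3 + 4 + 5 = 15. Including both spin states (m_s = ±1/2) gives 2 × 15 = 30 states.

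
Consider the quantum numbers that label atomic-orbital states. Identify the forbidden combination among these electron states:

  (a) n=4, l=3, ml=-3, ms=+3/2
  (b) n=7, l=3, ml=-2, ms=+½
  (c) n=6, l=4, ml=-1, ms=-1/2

(a)

(a) has ms = +3/2, but an electron's spin must be ±1/2.
The remaining sets (b), (c) satisfy all four rules.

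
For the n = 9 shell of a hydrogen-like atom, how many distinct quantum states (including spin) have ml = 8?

With n = 9 the allowed l are 0, 1, …, 8.
Orbitals with ml = 8, by l: l=8 → 1.
Orbitals: 1. Each orbital carries two spin states, so 1 × 2 = 2 states.

2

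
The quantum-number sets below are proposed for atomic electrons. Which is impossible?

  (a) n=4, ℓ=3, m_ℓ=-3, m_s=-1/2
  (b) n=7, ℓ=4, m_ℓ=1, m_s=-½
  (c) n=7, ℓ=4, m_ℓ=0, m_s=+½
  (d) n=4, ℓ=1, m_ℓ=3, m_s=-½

(d) has |m_ℓ| = 3 > ℓ = 1, violating −ℓ ≤ m_ℓ ≤ ℓ.
The remaining sets (a), (b), (c) satisfy all four rules.

(d)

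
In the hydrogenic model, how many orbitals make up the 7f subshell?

A subshell has 2l+1 orbitals; with l = 3, that's 7.

7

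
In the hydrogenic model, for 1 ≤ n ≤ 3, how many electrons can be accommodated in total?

Total orbitals = 1² + 2² + 3² = 14. Doubling for spin gives 28 electrons.

28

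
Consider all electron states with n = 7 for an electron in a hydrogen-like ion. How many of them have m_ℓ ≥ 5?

Go through ℓ = 0, …, 6 (the values permitted for n = 7).
The (ℓ, m_ℓ) pairs meeting m_ℓ ≥ 5 give: ℓ=5 → 1; ℓ=6 → 2.
Orbitals: 1 + 2 = 3. Each orbital carries two spin states, so 3 × 2 = 6 states.

6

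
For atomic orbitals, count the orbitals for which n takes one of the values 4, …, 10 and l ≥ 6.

Count contributing orbitals for each principal shell:
n=7 → 13; n=8 → 28; n=9 → 45; n=10 → 64.
Total orbitals: 13 + 28 + 45 + 64 = 150.

150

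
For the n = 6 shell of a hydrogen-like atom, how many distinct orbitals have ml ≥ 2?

10

For n = 6, l ranges over 0 … 5.
Orbitals with ml ≥ 2, by l: l=2 → 1; l=3 → 2; l=4 → 3; l=5 → 4.
Total orbitals: 1 + 2 + 3 + 4 = 10.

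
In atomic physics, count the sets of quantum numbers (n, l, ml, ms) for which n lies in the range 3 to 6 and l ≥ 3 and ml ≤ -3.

20

Treat each shell separately and count matching orbitals:
n=4 → 1; n=5 → 3; n=6 → 6.
Orbitals: 1 + 3 + 6 = 10. Including both spin states (ms = ±1/2) gives 2 × 10 = 20 states.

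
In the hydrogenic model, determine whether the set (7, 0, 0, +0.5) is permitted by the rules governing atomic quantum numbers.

n = 7 is a positive integer. l = 0 satisfies 0 ≤ l ≤ n−1 = 6. m_l = 0 lies in the range −l … +l (here 0). m_s = +1/2 is one of ±1/2.
All four constraints are satisfied.

Yes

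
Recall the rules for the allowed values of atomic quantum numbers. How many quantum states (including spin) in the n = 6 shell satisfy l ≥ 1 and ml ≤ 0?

40

With n = 6 the allowed l are 0, 1, …, 5.
Contributions: l=1 → 2; l=2 → 3; l=3 → 4; l=4 → 5; l=5 → 6.
Orbitals: 2 + 3 + 4 + 5 + 6 = 20. Each orbital carries two spin states, so 20 × 2 = 40 states.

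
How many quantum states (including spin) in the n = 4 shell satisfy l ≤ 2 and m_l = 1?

4

With n = 4 the allowed l are 0, 1, …, 3.
Orbitals with l ≤ 2 and m_l = 1, by l: l=1 → 1; l=2 → 1.
Orbitals: 1 + 1 = 2. Each orbital carries two spin states, so 2 × 2 = 4 states.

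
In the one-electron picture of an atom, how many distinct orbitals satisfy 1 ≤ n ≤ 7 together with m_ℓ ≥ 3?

Work shell by shell — for each n, count the (ℓ, m_ℓ) pairs that satisfy m_ℓ ≥ 3:
n=4 → 1; n=5 → 3; n=6 → 6; n=7 → 10.
Total orbitals: 1 + 3 + 6 + 10 = 20.

20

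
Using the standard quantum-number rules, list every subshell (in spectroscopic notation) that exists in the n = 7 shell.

7s, 7p, 7d, 7f, 7g, 7h, 7i

For n = 7, ℓ runs from 0 to 6. In spectroscopic notation ℓ = 0,1,2,… ↔ s,p,d,f,g,h,i, so the subshells are 7s, 7p, 7d, 7f, 7g, 7h, 7i.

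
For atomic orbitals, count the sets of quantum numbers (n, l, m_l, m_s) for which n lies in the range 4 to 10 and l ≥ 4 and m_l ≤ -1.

Per-shell orbital counts meeting the constraint:
n=5 → 4; n=6 → 9; n=7 → 15; n=8 → 22; n=9 → 30; n=10 → 39.
Orbitals: 4 + 9 + 15 + 22 + 30 + 39 = 119. Including both spin states (m_s = ±1/2) gives 2 × 119 = 238 states.

238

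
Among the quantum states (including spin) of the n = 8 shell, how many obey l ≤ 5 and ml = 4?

With n = 8 the allowed l are 0, 1, …, 7.
Contributions: l=4 → 1; l=5 → 1.
Orbitals: 1 + 1 = 2. Each orbital carries two spin states, so 2 × 2 = 4 states.

4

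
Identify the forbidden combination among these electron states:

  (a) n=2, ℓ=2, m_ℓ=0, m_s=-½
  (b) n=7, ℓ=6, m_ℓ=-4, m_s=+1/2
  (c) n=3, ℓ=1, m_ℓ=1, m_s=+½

(a) has ℓ = 2 ≥ n = 2, violating 0 ≤ ℓ ≤ n−1.
The remaining sets (b), (c) satisfy all four rules.

(a)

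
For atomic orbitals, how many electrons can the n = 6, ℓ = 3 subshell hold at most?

A subshell with ℓ = 3 has 2ℓ+1 = 7 orbitals, each holding 2 electrons (spin ±1/2), so 7 × 2 = 14.

14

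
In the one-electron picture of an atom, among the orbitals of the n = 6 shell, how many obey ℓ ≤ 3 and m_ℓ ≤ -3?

Contributions: ℓ=3 → 1.
Total orbitals: 1.

1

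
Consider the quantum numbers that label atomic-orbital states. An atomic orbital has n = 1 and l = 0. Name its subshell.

l = 0 corresponds to the letter 's', so the subshell is 1s.

1s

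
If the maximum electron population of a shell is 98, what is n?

2n² = 98 ⇒ n² = 49 ⇒ n = 7.

n = 7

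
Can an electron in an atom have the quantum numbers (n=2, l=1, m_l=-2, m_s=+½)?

Not allowed

The magnetic quantum number must satisfy −l ≤ m_l ≤ l. With l = 1, m_l can only be -1, 0, 1, so m_l = -2 is forbidden.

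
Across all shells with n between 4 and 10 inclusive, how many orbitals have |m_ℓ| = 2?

Treat each shell separately and count matching orbitals:
n=4 → 4; n=5 → 6; n=6 → 8; n=7 → 10; n=8 → 12; n=9 → 14; n=10 → 16.
Total orbitals: 4 + 6 + 8 + 10 + 12 + 14 + 16 = 70.

70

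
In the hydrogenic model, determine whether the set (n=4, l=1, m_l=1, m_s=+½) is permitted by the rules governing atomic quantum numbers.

n = 4 is a positive integer. l = 1 satisfies 0 ≤ l ≤ n−1 = 3. m_l = 1 lies in the range −l … +l (here −1 … 1). m_s = +1/2 is one of ±1/2.
All four constraints are satisfied.

Yes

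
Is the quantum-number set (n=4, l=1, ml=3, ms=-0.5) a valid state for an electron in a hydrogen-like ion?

The magnetic quantum number must satisfy −l ≤ ml ≤ l. With l = 1, ml can only be -1, 0, 1, so ml = 3 is forbidden.

No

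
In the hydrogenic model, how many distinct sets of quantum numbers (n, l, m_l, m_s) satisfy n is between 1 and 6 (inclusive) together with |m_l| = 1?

Per-shell orbital counts meeting the constraint:
n=2 → 2; n=3 → 4; n=4 → 6; n=5 → 8; n=6 → 10.
Orbitals: 2 + 4 + 6 + 8 + 10 = 30. Including both spin states (m_s = ±1/2) gives 2 × 30 = 60 states.

60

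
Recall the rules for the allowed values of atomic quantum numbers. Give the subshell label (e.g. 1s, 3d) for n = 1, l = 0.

l = 0 corresponds to the letter 's', so the subshell is 1s.

1s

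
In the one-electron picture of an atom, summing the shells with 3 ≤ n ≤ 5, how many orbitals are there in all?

50

Shell n has n² orbitals: 3²=9 + 4²=16 + 5²=25 = 50 orbitals.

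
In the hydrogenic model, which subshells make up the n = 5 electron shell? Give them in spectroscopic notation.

For n = 5, ℓ runs from 0 to 4. In spectroscopic notation ℓ = 0,1,2,… ↔ s,p,d,f,g,h,i, so the subshells are 5s, 5p, 5d, 5f, 5g.

5s, 5p, 5d, 5f, 5g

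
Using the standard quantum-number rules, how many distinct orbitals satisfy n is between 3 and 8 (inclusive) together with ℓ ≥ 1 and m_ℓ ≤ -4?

For each n in the range, tally the orbitals obeying ℓ ≥ 1 and m_ℓ ≤ -4:
n=5 → 1; n=6 → 3; n=7 → 6; n=8 → 10.
Total orbitals: 1 + 3 + 6 + 10 = 20.

20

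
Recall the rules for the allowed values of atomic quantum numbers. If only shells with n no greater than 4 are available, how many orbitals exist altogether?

Total orbitals = 1² + 2² + 3² + 4² = 30.

30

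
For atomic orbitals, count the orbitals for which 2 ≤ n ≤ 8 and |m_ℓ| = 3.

30

For each n in the range, tally the orbitals obeying |m_ℓ| = 3:
n=4 → 2; n=5 → 4; n=6 → 6; n=7 → 8; n=8 → 10.
Total orbitals: 2 + 4 + 6 + 8 + 10 = 30.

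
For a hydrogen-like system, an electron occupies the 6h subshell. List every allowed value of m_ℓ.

-5, -4, -3, -2, -1, 0, 1, 2, 3, 4, 5

The 6h subshell has ℓ = 5, and m_ℓ takes every integer from −ℓ to +ℓ. With ℓ = 5 that gives the 11 values -5, -4, -3, -2, -1, 0, 1, 2, 3, 4, 5.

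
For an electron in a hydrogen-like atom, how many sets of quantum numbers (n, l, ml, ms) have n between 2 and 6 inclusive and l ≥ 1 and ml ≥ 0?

For each n in the range, tally the orbitals obeying l ≥ 1 and ml ≥ 0:
n=2 → 2; n=3 → 5; n=4 → 9; n=5 → 14; n=6 → 20.
Orbitals: 2 + 5 + 9 + 14 + 20 = 50. Including both spin states (ms = ±1/2) gives 2 × 50 = 100 states.

100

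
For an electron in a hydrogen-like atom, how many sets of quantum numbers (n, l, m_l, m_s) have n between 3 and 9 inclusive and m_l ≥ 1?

Count contributing orbitals for each principal shell:
n=3 → 3; n=4 → 6; n=5 → 10; n=6 → 15; n=7 → 21; n=8 → 28; n=9 → 36.
Orbitals: 3 + 6 + 10 + 15 + 21 + 28 + 36 = 119. Including both spin states (m_s = ±1/2) gives 2 × 119 = 238 states.

238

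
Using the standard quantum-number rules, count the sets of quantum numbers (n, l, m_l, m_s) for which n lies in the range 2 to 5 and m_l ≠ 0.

Work shell by shell — for each n, count the (l, m_l) pairs that satisfy m_l ≠ 0:
n=2 → 2; n=3 → 6; n=4 → 12; n=5 → 20.
Orbitals: 2 + 6 + 12 + 20 = 40. Including both spin states (m_s = ±1/2) gives 2 × 40 = 80 states.

80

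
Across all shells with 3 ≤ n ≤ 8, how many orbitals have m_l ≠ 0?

166

Work shell by shell — for each n, count the (l, m_l) pairs that satisfy m_l ≠ 0:
n=3 → 6; n=4 → 12; n=5 → 20; n=6 → 30; n=7 → 42; n=8 → 56.
Total orbitals: 6 + 12 + 20 + 30 + 42 + 56 = 166.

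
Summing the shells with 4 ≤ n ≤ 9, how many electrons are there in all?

Shell n has n² orbitals: 4²=16 + 5²=25 + 6²=36 + 7²=49 + 8²=64 + 9²=81 = 271 orbitals.
Two spin states per orbital: 2 × 271 = 542 electrons.

542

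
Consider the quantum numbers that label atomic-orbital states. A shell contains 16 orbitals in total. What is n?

n = 4

n² = 16 ⇒ n = 4.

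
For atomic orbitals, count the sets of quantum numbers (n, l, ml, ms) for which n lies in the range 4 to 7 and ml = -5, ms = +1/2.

3

For each n in the range, tally the orbitals obeying ml = -5:
n=6 → 1; n=7 → 2.
Orbitals: 1 + 2 = 3. With ms fixed to +1/2 there is one state per orbital, so 3 states.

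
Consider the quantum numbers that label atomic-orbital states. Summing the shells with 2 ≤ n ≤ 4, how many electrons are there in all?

Shell n has n² orbitals: 2²=4 + 3²=9 + 4²=16 = 29 orbitals.
Two spin states per orbital: 2 × 29 = 58 electrons.

58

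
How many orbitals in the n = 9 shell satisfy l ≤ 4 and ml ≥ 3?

Orbitals with l ≤ 4 and ml ≥ 3, by l: l=3 → 1; l=4 → 2.
Total orbitals: 1 + 2 = 3.

3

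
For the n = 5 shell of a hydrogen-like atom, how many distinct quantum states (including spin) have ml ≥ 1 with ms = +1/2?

Go through l = 0, …, 4 (the values permitted for n = 5).
Contributions: l=1 → 1; l=2 → 2; l=3 → 3; l=4 → 4.
Orbitals: 1 + 2 + 3 + 4 = 10. With ms fixed to a single value there is one state per orbital, giving 10 states.

10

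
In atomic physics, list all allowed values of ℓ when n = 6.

ℓ is an integer with 0 ≤ ℓ ≤ n−1, so for n = 6: ℓ = 0, 1, 2, 3, 4, 5.

0, 1, 2, 3, 4, 5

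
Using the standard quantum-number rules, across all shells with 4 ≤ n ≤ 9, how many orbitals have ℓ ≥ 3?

Treat each shell separately and count matching orbitals:
n=4 → 7; n=5 → 16; n=6 → 27; n=7 → 40; n=8 → 55; n=9 → 72.
Total orbitals: 7 + 16 + 27 + 40 + 55 + 72 = 217.

217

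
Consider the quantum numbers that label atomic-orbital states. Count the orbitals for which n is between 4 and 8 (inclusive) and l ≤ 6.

175

Work shell by shell — for each n, count the (l, ml) pairs that satisfy l ≤ 6:
n=4 → 16; n=5 → 25; n=6 → 36; n=7 → 49; n=8 → 49.
Total orbitals: 16 + 25 + 36 + 49 + 49 = 175.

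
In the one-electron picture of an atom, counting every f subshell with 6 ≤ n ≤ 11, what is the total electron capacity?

84

An f subshell (ℓ = 3) exists for every n ≥ 4, so shells n = 6, 7, 8, 9, 10, 11 each contribute one — 6 subshells.
Since each f subshell holds 2(2·3+1) = 14 electrons, the total is 6 × 14 = 84.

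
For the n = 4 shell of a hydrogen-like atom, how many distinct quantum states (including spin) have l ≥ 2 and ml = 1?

The (l, ml) pairs meeting l ≥ 2 and ml = 1 give: l=2 → 1; l=3 → 1.
Orbitals: 1 + 1 = 2. Each orbital carries two spin states, so 2 × 2 = 4 states.

4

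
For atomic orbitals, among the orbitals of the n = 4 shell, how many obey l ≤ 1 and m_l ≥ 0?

With n = 4 the allowed l are 0, 1, …, 3.
Contributions: l=0 → 1; l=1 → 2.
Total orbitals: 1 + 2 = 3.

3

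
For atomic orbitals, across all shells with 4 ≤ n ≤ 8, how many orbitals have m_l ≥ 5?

Work shell by shell — for each n, count the (l, m_l) pairs that satisfy m_l ≥ 5:
n=6 → 1; n=7 → 3; n=8 → 6.
Total orbitals: 1 + 3 + 6 = 10.

10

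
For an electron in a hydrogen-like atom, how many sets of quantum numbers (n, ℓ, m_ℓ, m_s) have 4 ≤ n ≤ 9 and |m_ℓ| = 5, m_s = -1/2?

Go shell by shell, enumerating (ℓ, m_ℓ) with |m_ℓ| = 5:
n=6 → 2; n=7 → 4; n=8 → 6; n=9 → 8.
Orbitals: 2 + 4 + 6 + 8 = 20. With m_s fixed to -1/2 there is one state per orbital, so 20 states.

20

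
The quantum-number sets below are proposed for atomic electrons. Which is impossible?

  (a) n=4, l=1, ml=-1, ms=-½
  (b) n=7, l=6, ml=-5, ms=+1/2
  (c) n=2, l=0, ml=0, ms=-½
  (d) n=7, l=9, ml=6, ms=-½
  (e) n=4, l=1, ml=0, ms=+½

(d) has l = 9 ≥ n = 7, violating 0 ≤ l ≤ n−1.
The remaining sets (a), (b), (c), (e) satisfy all four rules.

(d)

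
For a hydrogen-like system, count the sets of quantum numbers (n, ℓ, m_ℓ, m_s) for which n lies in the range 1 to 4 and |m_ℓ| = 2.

12

Treat each shell separately and count matching orbitals:
n=3 → 2; n=4 → 4.
Orbitals: 2 + 4 = 6. Including both spin states (m_s = ±1/2) gives 2 × 6 = 12 states.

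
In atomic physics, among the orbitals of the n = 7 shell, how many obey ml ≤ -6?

The n = 7 shell has l = 0 through 6; check each.
Orbitals with ml ≤ -6, by l: l=6 → 1.
Total orbitals: 1.

1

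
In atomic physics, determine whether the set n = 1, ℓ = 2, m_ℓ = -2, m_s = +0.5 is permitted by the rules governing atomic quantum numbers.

Not allowed

The orbital quantum number must satisfy 0 ≤ ℓ ≤ n−1. With n = 1 the allowed ℓ values are 0, so ℓ = 2 is out of range.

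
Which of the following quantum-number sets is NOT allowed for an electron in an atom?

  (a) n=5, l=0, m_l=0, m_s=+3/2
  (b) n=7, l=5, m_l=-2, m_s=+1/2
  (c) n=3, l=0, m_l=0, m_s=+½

(a)

(a) has m_s = +3/2, but an electron's spin must be ±1/2.
The remaining sets (b), (c) satisfy all four rules.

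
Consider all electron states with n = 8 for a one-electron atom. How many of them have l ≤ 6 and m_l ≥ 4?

12

Per l-value: l=4 → 1; l=5 → 2; l=6 → 3.
Orbitals: 1 + 2 + 3 = 6. Each orbital carries two spin states, so 6 × 2 = 12 states.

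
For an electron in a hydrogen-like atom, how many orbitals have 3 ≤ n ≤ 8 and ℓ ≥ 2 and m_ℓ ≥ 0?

98

For each n in the range, tally the orbitals obeying ℓ ≥ 2 and m_ℓ ≥ 0:
n=3 → 3; n=4 → 7; n=5 → 12; n=6 → 18; n=7 → 25; n=8 → 33.
Total orbitals: 3 + 7 + 12 + 18 + 25 + 33 = 98.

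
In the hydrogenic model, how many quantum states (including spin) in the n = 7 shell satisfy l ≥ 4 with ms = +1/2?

The (l, ml) pairs meeting l ≥ 4 give: l=4 → 9; l=5 → 11; l=6 → 13.
Orbitals: 9 + 11 + 13 = 33. With ms fixed to a single value there is one state per orbital, giving 33 states.

33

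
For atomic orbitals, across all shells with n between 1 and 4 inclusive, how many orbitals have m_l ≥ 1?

Treat each shell separately and count matching orbitals:
n=2 → 1; n=3 → 3; n=4 → 6.
Total orbitals: 1 + 3 + 6 = 10.

10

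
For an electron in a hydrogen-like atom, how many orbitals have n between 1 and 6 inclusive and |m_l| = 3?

12

Per-shell orbital counts meeting the constraint:
n=4 → 2; n=5 → 4; n=6 → 6.
Total orbitals: 2 + 4 + 6 = 12.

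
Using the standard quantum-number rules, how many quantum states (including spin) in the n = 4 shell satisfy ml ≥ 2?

6

Go through l = 0, …, 3 (the values permitted for n = 4).
The (l, ml) pairs meeting ml ≥ 2 give: l=2 → 1; l=3 → 2.
Orbitals: 1 + 2 = 3. Each orbital carries two spin states, so 3 × 2 = 6 states.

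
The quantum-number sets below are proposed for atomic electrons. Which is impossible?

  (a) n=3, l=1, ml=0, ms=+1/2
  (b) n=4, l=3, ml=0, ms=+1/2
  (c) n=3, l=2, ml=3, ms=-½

(c)

(c) has |ml| = 3 > l = 2, violating −l ≤ ml ≤ l.
The remaining sets (a), (b) satisfy all four rules.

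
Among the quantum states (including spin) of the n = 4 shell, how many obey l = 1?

6

Per l-value: l=1 → 3.
Orbitals: 3. Each orbital carries two spin states, so 3 × 2 = 6 states.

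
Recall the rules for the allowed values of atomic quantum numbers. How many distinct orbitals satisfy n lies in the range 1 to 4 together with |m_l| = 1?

12

Per-shell orbital counts meeting the constraint:
n=2 → 2; n=3 → 4; n=4 → 6.
Total orbitals: 2 + 4 + 6 = 12.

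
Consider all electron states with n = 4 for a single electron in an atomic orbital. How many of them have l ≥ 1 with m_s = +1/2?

For n = 4, l ranges over 0 … 3.
Contributions: l=1 → 3; l=2 → 5; l=3 → 7.
Orbitals: 3 + 5 + 7 = 15. With m_s fixed to a single value there is one state per orbital, giving 15 states.

15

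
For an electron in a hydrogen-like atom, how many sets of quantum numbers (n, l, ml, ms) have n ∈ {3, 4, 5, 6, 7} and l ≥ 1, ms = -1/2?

Go shell by shell, enumerating (l, ml) with l ≥ 1:
n=3 → 8; n=4 → 15; n=5 → 24; n=6 → 35; n=7 → 48.
Orbitals: 8 + 15 + 24 + 35 + 48 = 130. With ms fixed to -1/2 there is one state per orbital, so 130 states.

130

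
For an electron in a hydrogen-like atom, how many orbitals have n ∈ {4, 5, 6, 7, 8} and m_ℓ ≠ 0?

Treat each shell separately and count matching orbitals:
n=4 → 12; n=5 → 20; n=6 → 30; n=7 → 42; n=8 → 56.
Total orbitals: 12 + 20 + 30 + 42 + 56 = 160.

160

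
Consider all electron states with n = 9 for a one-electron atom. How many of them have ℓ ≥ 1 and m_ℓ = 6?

The n = 9 shell has ℓ = 0 through 8; check each.
Orbitals with ℓ ≥ 1 and m_ℓ = 6, by ℓ: ℓ=6 → 1; ℓ=7 → 1; ℓ=8 → 1.
Orbitals: 1 + 1 + 1 = 3. Each orbital carries two spin states, so 3 × 2 = 6 states.

6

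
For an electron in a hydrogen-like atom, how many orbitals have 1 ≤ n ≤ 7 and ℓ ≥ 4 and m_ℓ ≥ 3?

Go shell by shell, enumerating (ℓ, m_ℓ) with ℓ ≥ 4 and m_ℓ ≥ 3:
n=5 → 2; n=6 → 5; n=7 → 9.
Total orbitals: 2 + 5 + 9 = 16.

16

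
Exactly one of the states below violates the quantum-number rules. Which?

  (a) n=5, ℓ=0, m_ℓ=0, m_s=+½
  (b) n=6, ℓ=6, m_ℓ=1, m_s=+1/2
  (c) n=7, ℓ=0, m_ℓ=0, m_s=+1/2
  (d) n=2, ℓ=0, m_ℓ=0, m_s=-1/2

(b)

(b) has ℓ = 6 ≥ n = 6, violating 0 ≤ ℓ ≤ n−1.
The remaining sets (a), (c), (d) satisfy all four rules.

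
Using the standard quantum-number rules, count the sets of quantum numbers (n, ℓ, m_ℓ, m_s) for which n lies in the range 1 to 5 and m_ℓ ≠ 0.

80

Count contributing orbitals for each principal shell:
n=2 → 2; n=3 → 6; n=4 → 12; n=5 → 20.
Orbitals: 2 + 6 + 12 + 20 = 40. Including both spin states (m_s = ±1/2) gives 2 × 40 = 80 states.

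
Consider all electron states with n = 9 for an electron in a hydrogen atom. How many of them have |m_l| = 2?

For n = 9, l ranges over 0 … 8.
Orbitals with |m_l| = 2, by l: l=2 → 2; l=3 → 2; l=4 → 2; l=5 → 2; l=6 → 2; l=7 → 2; l=8 → 2.
Orbitals: 2 + 2 + 2 + 2 + 2 + 2 + 2 = 14. Each orbital carries two spin states, so 14 × 2 = 28 states.

28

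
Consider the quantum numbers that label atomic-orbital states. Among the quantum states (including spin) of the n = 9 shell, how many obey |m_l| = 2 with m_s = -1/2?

14

Orbitals with |m_l| = 2, by l: l=2 → 2; l=3 → 2; l=4 → 2; l=5 → 2; l=6 → 2; l=7 → 2; l=8 → 2.
Orbitals: 2 + 2 + 2 + 2 + 2 + 2 + 2 = 14. With m_s fixed to a single value there is one state per orbital, giving 14 states.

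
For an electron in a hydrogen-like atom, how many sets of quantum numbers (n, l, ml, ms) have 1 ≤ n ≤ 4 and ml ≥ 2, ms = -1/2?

4

Count contributing orbitals for each principal shell:
n=3 → 1; n=4 → 3.
Orbitals: 1 + 3 = 4. With ms fixed to -1/2 there is one state per orbital, so 4 states.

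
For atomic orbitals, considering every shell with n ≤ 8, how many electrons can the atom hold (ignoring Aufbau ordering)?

408

Total orbitals = 1² + 2² + 3² + 4² + 5² + 6² + 7² + 8² = 204. Doubling for spin gives 408 electrons.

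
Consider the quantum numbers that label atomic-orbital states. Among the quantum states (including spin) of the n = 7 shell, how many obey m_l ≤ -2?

For n = 7, l ranges over 0 … 6.
Per l-value: l=2 → 1; l=3 → 2; l=4 → 3; l=5 → 4; l=6 → 5.
Orbitals: 1 + 2 + 3 + 4 + 5 = 15. Each orbital carries two spin states, so 15 × 2 = 30 states.

30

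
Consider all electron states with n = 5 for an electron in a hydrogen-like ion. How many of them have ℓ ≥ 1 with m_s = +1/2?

With n = 5 the allowed ℓ are 0, 1, …, 4.
Contributions: ℓ=1 → 3; ℓ=2 → 5; ℓ=3 → 7; ℓ=4 → 9.
Orbitals: 3 + 5 + 7 + 9 = 24. With m_s fixed to a single value there is one state per orbital, giving 24 states.

24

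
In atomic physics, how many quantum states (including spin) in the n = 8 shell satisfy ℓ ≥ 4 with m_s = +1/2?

The n = 8 shell has ℓ = 0 through 7; check each.
Contributions: ℓ=4 → 9; ℓ=5 → 11; ℓ=6 → 13; ℓ=7 → 15.
Orbitals: 9 + 11 + 13 + 15 = 48. With m_s fixed to a single value there is one state per orbital, giving 48 states.

48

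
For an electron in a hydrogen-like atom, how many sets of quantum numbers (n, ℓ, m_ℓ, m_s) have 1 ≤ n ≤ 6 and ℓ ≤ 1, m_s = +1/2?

For each n in the range, tally the orbitals obeying ℓ ≤ 1:
n=1 → 1; n=2 → 4; n=3 → 4; n=4 → 4; n=5 → 4; n=6 → 4.
Orbitals: 1 + 4 + 4 + 4 + 4 + 4 = 21. With m_s fixed to +1/2 there is one state per orbital, so 21 states.

21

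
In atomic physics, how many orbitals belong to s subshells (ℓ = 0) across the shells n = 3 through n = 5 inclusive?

An s subshell (ℓ = 0) exists for every n ≥ 1, so shells n = 3, 4, 5 each contribute one — 3 subshells.
Since each s subshell has 2·0+1 = 1 orbital, the total is 3 × 1 = 3.

3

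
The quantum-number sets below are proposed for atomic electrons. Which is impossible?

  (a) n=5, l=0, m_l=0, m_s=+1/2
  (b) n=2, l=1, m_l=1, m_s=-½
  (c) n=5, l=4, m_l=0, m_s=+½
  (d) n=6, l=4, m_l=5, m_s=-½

(d)

(d) has |m_l| = 5 > l = 4, violating −l ≤ m_l ≤ l.
The remaining sets (a), (b), (c) satisfy all four rules.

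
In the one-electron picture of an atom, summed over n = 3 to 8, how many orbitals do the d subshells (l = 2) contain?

A d subshell (l = 2) exists for every n ≥ 3, so shells n = 3, 4, 5, 6, 7, 8 each contribute one — 6 subshells.
Since each d subshell has 2·2+1 = 5 orbitals, the total is 6 × 5 = 30.

30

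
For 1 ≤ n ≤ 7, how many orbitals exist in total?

Total orbitals = 1² + 2² + 3² + 4² + 5² + 6² + 7² = 140.

140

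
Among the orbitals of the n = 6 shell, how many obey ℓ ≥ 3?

27

The n = 6 shell has ℓ = 0 through 5; check each.
Contributions: ℓ=3 → 7; ℓ=4 → 9; ℓ=5 → 11.
Total orbitals: 7 + 9 + 11 = 27.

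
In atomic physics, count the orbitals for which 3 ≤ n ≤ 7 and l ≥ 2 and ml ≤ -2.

35

Treat each shell separately and count matching orbitals:
n=3 → 1; n=4 → 3; n=5 → 6; n=6 → 10; n=7 → 15.
Total orbitals: 1 + 3 + 6 + 10 + 15 = 35.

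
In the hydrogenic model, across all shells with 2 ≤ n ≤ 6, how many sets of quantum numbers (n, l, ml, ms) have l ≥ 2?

Treat each shell separately and count matching orbitals:
n=3 → 5; n=4 → 12; n=5 → 21; n=6 → 32.
Orbitals: 5 + 12 + 21 + 32 = 70. Including both spin states (ms = ±1/2) gives 2 × 70 = 140 states.

140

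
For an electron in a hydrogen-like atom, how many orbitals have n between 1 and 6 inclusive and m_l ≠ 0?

70

Go shell by shell, enumerating (l, m_l) with m_l ≠ 0:
n=2 → 2; n=3 → 6; n=4 → 12; n=5 → 20; n=6 → 30.
Total orbitals: 2 + 6 + 12 + 20 + 30 = 70.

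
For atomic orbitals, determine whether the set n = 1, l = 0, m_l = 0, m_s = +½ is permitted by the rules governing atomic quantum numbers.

Valid

n = 1 is a positive integer. l = 0 satisfies 0 ≤ l ≤ n−1 = 0. m_l = 0 lies in the range −l … +l (here 0). m_s = +1/2 is one of ±1/2.
All four constraints are satisfied.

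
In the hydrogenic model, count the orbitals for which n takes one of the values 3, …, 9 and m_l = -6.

6

Count contributing orbitals for each principal shell:
n=7 → 1; n=8 → 2; n=9 → 3.
Total orbitals: 1 + 2 + 3 = 6.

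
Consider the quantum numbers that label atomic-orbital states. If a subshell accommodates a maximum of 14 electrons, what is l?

2(2l+1) = 14 ⇒ 2l+1 = 7 ⇒ l = 3.

l = 3 (f)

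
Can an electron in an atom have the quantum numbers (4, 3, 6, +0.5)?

The magnetic quantum number must satisfy −ℓ ≤ m_ℓ ≤ ℓ. With ℓ = 3, m_ℓ can only be -3, -2, -1, 0, 1, 2, 3, so m_ℓ = 6 is forbidden.

No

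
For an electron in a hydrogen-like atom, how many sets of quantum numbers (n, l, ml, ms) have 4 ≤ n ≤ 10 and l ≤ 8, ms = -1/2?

For each n in the range, tally the orbitals obeying l ≤ 8:
n=4 → 16; n=5 → 25; n=6 → 36; n=7 → 49; n=8 → 64; n=9 → 81; n=10 → 81.
Orbitals: 16 + 25 + 36 + 49 + 64 + 81 + 81 = 352. With ms fixed to -1/2 there is one state per orbital, so 352 states.

352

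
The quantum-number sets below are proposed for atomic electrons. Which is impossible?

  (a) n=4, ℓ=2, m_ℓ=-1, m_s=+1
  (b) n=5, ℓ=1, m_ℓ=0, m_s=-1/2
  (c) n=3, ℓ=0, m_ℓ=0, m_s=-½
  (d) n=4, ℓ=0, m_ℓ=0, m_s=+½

(a)

(a) has m_s = +1, but an electron's spin must be ±1/2.
The remaining sets (b), (c), (d) satisfy all four rules.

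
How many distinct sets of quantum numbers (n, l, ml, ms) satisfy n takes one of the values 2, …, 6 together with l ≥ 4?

Treat each shell separately and count matching orbitals:
n=5 → 9; n=6 → 20.
Orbitals: 9 + 20 = 29. Including both spin states (ms = ±1/2) gives 2 × 29 = 58 states.

58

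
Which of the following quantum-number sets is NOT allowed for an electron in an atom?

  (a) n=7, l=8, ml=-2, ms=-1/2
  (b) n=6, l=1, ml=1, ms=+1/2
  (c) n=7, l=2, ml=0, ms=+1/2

(a)

(a) has l = 8 ≥ n = 7, violating 0 ≤ l ≤ n−1.
The remaining sets (b), (c) satisfy all four rules.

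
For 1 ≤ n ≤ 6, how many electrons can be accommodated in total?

Total orbitals = 1² + 2² + 3² + 4² + 5² + 6² = 91. Doubling for spin gives 182 electrons.

182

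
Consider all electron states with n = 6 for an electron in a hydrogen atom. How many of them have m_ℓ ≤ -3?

12

The (ℓ, m_ℓ) pairs meeting m_ℓ ≤ -3 give: ℓ=3 → 1; ℓ=4 → 2; ℓ=5 → 3.
Orbitals: 1 + 2 + 3 = 6. Each orbital carries two spin states, so 6 × 2 = 12 states.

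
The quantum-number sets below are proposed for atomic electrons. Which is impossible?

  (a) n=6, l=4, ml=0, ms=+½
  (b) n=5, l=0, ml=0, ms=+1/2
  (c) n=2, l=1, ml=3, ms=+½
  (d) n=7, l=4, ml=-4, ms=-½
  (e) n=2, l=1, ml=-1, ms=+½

(c)

(c) has |ml| = 3 > l = 1, violating −l ≤ ml ≤ l.
The remaining sets (a), (b), (d), (e) satisfy all four rules.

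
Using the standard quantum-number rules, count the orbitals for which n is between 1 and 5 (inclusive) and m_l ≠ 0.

Count contributing orbitals for each principal shell:
n=2 → 2; n=3 → 6; n=4 → 12; n=5 → 20.
Total orbitals: 2 + 6 + 12 + 20 = 40.

40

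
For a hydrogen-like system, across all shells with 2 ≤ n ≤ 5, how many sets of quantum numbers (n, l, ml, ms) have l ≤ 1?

Treat each shell separately and count matching orbitals:
n=2 → 4; n=3 → 4; n=4 → 4; n=5 → 4.
Orbitals: 4 + 4 + 4 + 4 = 16. Including both spin states (ms = ±1/2) gives 2 × 16 = 32 states.

32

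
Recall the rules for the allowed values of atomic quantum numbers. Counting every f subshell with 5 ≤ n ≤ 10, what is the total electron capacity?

An f subshell (ℓ = 3) exists for every n ≥ 4, so shells n = 5, 6, 7, 8, 9, 10 each contribute one — 6 subshells.
Since each f subshell holds 2(2·3+1) = 14 electrons, the total is 6 × 14 = 84.

84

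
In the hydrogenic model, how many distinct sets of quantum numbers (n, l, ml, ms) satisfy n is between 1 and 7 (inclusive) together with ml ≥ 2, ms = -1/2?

35

Per-shell orbital counts meeting the constraint:
n=3 → 1; n=4 → 3; n=5 → 6; n=6 → 10; n=7 → 15.
Orbitals: 1 + 3 + 6 + 10 + 15 = 35. With ms fixed to -1/2 there is one state per orbital, so 35 states.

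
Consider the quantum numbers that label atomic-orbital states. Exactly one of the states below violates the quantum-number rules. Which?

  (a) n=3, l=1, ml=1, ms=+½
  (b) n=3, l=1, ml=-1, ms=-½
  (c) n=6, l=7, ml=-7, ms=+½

(c)

(c) has l = 7 ≥ n = 6, violating 0 ≤ l ≤ n−1.
The remaining sets (a), (b) satisfy all four rules.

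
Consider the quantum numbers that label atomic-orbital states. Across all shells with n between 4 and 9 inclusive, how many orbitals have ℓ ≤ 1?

Work shell by shell — for each n, count the (ℓ, m_ℓ) pairs that satisfy ℓ ≤ 1:
n=4 → 4; n=5 → 4; n=6 → 4; n=7 → 4; n=8 → 4; n=9 → 4.
Total orbitals: 4 + 4 + 4 + 4 + 4 + 4 = 24.

24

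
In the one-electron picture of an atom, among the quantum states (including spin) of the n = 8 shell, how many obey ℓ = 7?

For n = 8, ℓ ranges over 0 … 7.
Per ℓ-value: ℓ=7 → 15.
Orbitals: 15. Each orbital carries two spin states, so 15 × 2 = 30 states.

30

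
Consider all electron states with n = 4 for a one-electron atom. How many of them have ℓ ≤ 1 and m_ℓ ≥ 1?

With n = 4 the allowed ℓ are 0, 1, …, 3.
Contributions: ℓ=1 → 1.
Orbitals: 1. Each orbital carries two spin states, so 1 × 2 = 2 states.

2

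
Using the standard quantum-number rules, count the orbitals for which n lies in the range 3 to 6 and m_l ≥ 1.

34

For each n in the range, tally the orbitals obeying m_l ≥ 1:
n=3 → 3; n=4 → 6; n=5 → 10; n=6 → 15.
Total orbitals: 3 + 6 + 10 + 15 = 34.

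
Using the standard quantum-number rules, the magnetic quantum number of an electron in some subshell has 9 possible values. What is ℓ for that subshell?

ℓ = 4 (g)

m_ℓ ranges over 2ℓ+1 integers, so 2ℓ+1 = 9 ⇒ ℓ = 4.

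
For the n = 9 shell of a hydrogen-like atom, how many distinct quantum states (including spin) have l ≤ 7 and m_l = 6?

Contributions: l=6 → 1; l=7 → 1.
Orbitals: 1 + 1 = 2. Each orbital carries two spin states, so 2 × 2 = 4 states.

4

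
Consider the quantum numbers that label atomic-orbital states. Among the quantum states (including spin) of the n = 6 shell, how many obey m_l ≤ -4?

6

The n = 6 shell has l = 0 through 5; check each.
The (l, m_l) pairs meeting m_l ≤ -4 give: l=4 → 1; l=5 → 2.
Orbitals: 1 + 2 = 3. Each orbital carries two spin states, so 3 × 2 = 6 states.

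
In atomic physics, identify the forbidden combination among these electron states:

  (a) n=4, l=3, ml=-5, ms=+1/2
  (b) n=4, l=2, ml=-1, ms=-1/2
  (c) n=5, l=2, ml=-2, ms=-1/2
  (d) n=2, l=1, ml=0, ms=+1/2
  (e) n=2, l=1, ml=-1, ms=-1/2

(a)

(a) has |ml| = 5 > l = 3, violating −l ≤ ml ≤ l.
The remaining sets (b), (c), (d), (e) satisfy all four rules.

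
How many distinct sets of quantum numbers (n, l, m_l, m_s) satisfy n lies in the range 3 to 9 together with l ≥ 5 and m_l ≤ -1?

Treat each shell separately and count matching orbitals:
n=6 → 5; n=7 → 11; n=8 → 18; n=9 → 26.
Orbitals: 5 + 11 + 18 + 26 = 60. Including both spin states (m_s = ±1/2) gives 2 × 60 = 120 states.

120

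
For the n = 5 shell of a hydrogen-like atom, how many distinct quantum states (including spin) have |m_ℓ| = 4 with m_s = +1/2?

2

For n = 5, ℓ ranges over 0 … 4.
Orbitals with |m_ℓ| = 4, by ℓ: ℓ=4 → 2.
Orbitals: 2. With m_s fixed to a single value there is one state per orbital, giving 2 states.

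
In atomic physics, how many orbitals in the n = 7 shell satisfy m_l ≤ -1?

21

Go through l = 0, …, 6 (the values permitted for n = 7).
Contributions: l=1 → 1; l=2 → 2; l=3 → 3; l=4 → 4; l=5 → 5; l=6 → 6.
Total orbitals: 1 + 2 + 3 + 4 + 5 + 6 = 21.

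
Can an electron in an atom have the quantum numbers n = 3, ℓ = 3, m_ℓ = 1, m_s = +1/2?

Not allowed

The orbital quantum number must satisfy 0 ≤ ℓ ≤ n−1. With n = 3 the allowed ℓ values are 0, 1, 2, so ℓ = 3 is out of range.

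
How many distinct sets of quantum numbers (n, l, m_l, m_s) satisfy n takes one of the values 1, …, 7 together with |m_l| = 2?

Treat each shell separately and count matching orbitals:
n=3 → 2; n=4 → 4; n=5 → 6; n=6 → 8; n=7 → 10.
Orbitals: 2 + 4 + 6 + 8 + 10 = 30. Including both spin states (m_s = ±1/2) gives 2 × 30 = 60 states.

60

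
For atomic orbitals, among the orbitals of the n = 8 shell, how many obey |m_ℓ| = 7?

The n = 8 shell has ℓ = 0 through 7; check each.
The (ℓ, m_ℓ) pairs meeting |m_ℓ| = 7 give: ℓ=7 → 2.
Total orbitals: 2.

2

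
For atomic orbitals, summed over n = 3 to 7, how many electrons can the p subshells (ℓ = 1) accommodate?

30

A p subshell (ℓ = 1) exists for every n ≥ 2, so shells n = 3, 4, 5, 6, 7 each contribute one — 5 subshells.
Since each p subshell holds 2(2·1+1) = 6 electrons, the total is 5 × 6 = 30.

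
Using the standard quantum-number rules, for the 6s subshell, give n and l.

The leading integer gives n = 6; the letter 's' means l = 0.

n = 6, l = 0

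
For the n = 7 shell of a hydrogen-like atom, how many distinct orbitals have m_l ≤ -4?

6

Go through l = 0, …, 6 (the values permitted for n = 7).
Per l-value: l=4 → 1; l=5 → 2; l=6 → 3.
Total orbitals: 1 + 2 + 3 = 6.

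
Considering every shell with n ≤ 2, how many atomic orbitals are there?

5

Total orbitals = 1² + 2² = 5.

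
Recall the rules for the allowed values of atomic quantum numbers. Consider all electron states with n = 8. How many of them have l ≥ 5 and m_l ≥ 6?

6

Orbitals with l ≥ 5 and m_l ≥ 6, by l: l=6 → 1; l=7 → 2.
Orbitals: 1 + 2 = 3. Each orbital carries two spin states, so 3 × 2 = 6 states.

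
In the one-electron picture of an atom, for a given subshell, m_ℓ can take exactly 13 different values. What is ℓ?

m_ℓ ranges over 2ℓ+1 integers, so 2ℓ+1 = 13 ⇒ ℓ = 6.

ℓ = 6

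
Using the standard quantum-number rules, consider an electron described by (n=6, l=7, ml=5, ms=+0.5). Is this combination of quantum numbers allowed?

The orbital quantum number must satisfy 0 ≤ l ≤ n−1. With n = 6 the allowed l values are 0, 1, 2, 3, 4, 5, so l = 7 is out of range.

Invalid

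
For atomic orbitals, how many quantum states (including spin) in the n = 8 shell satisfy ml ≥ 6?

Go through l = 0, …, 7 (the values permitted for n = 8).
The (l, ml) pairs meeting ml ≥ 6 give: l=6 → 1; l=7 → 2.
Orbitals: 1 + 2 = 3. Each orbital carries two spin states, so 3 × 2 = 6 states.

6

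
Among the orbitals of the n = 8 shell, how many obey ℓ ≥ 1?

Go through ℓ = 0, …, 7 (the values permitted for n = 8).
Orbitals with ℓ ≥ 1, by ℓ: ℓ=1 → 3; ℓ=2 → 5; ℓ=3 → 7; ℓ=4 → 9; ℓ=5 → 11; ℓ=6 → 13; ℓ=7 → 15.
Total orbitals: 3 + 5 + 7 + 9 + 11 + 13 + 15 = 63.

63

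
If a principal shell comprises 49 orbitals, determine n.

n² = 49 ⇒ n = 7.

n = 7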